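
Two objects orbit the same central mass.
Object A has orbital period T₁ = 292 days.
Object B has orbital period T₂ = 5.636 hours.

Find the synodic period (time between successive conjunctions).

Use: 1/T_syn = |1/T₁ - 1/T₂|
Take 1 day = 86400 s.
T₁ = 292 days = 2.52288 × 10^7 s
T₂ = 5.636 hours = 20289.6 s
1/T₁ = 3.96372 × 10^-8 s⁻¹
1/T₂ = 4.92863 × 10^-5 s⁻¹
|1/T₁ − 1/T₂| = 4.92467 × 10^-5 s⁻¹
T_syn = 1 / |1/T₁ − 1/T₂| = 20305.9 s ≈ 5.641 hours

Final answer: T_syn = 5.641 hours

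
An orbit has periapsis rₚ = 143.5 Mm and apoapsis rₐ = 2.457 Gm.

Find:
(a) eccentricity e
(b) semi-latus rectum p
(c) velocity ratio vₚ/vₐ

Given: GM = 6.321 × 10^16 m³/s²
rₚ = 143.5 Mm = 1.435 × 10^8 m
rₐ = 2.457 Gm = 2.457 × 10^9 m
GM = 6.321 × 10^16 m³/s²
a = (rₚ + rₐ)/2 = 1.30025 × 10^9 m
e = (rₐ − rₚ)/(rₐ + rₚ) = (2.3135 × 10^9) / (2.6005 × 10^9) = 0.889637
(a) e = 0.889637 ≈ 0.8896
(b) 1 − e² = 0.208547;  p = a(1 − e²) = 1.30025 × 10^9 × 0.208547 = 2.71163 × 10^8 m ≈ 271.2 Mm
(c) vₚ/vₐ = rₐ/rₚ (angular momentum) = (2.457 × 10^9) / (1.435 × 10^8) = 17.122 ≈ 17.12

Final answer:
(a) eccentricity e = 0.8896
(b) semi-latus rectum p = 271.2 Mm
(c) velocity ratio vₚ/vₐ = 17.12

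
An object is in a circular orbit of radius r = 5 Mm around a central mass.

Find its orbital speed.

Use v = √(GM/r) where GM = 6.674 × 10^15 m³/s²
r = 5 Mm = 5 × 10^6 m
GM = 6.674 × 10^15 m³/s²
GM/r = (6.674 × 10^15) / (5 × 10^6) = 1.3348 × 10^9 m²/s²
v = √(GM/r) = 36534.9 m/s ≈ 36.53 km/s

Final answer: 36.53 km/s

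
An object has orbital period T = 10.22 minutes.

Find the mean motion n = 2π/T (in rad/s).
T = 10.22 minutes = 613.2 s
n = 2π / 613.2 s = 0.0102466 rad/s ≈ 0.01025 rad/s

Final answer: n = 0.01025 rad/s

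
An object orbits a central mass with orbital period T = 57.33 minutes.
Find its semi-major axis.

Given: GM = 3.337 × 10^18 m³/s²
T = 57.33 minutes = 3439.8 s
GM = 3.337 × 10^18 m³/s²
Kepler's third law: a³ = GM T² / (4π²)
T² = 1.18322 × 10^7 s²
a³ = (3.337 × 10^18) × (1.18322 × 10^7) / (4π²) = 1.00014 × 10^24 m³
a = (a³)^(1/3) = 1.00005 × 10^8 m ≈ 100 Mm

Final answer: 100 Mm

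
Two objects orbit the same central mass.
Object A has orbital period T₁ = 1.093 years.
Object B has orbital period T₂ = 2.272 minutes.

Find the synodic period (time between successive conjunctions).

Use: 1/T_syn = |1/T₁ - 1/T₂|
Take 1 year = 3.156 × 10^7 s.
T₁ = 1.093 years = 3.44951 × 10^7 s
T₂ = 2.272 minutes = 136.32 s
1/T₁ = 2.89896 × 10^-8 s⁻¹
1/T₂ = 0.00733568 s⁻¹
|1/T₁ − 1/T₂| = 0.00733565 s⁻¹
T_syn = 1 / |1/T₁ − 1/T₂| = 136.321 s ≈ 2.272 minutes

Final answer: T_syn = 2.272 minutes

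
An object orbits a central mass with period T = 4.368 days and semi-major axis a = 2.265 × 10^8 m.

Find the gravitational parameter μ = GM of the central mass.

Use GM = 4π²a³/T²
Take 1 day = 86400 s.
T = 4.368 days = 377395 s
a = 2.265 × 10^8 m
a³ = 1.162 × 10^25 m³
T² = 1.42427 × 10^11 s²
GM = 4π² × (1.162 × 10^25) / (1.42427 × 10^11) = 3.22086 × 10^15 m³/s²
GM ≈ 3.221 × 10^15 m³/s²

Final answer: GM = 3.221 × 10^15 m³/s²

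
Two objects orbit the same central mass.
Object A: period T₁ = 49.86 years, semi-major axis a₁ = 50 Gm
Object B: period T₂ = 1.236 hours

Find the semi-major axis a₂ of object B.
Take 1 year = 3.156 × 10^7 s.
T₁ = 49.86 years = 1.57358 × 10^9 s
T₂ = 1.236 hours = 4449.6 s
a₁ = 50 Gm = 5 × 10^10 m
Kepler's third law: (T₂/T₁)² = (a₂/a₁)³  ⇒  a₂ = a₁ (T₂/T₁)^(2/3)
T₂/T₁ = 2.82769 × 10^-6
(T₂/T₁)^(2/3) = 0.000199965
a₂ = 5 × 10^10 m × 0.000199965 = 9.99826 × 10^6 m ≈ 9.998 Mm

Final answer: a₂ = 9.998 Mm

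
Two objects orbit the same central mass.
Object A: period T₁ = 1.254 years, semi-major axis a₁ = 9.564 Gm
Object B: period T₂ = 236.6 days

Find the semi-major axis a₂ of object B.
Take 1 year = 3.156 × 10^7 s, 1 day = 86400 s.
T₁ = 1.254 years = 3.95762 × 10^7 s
T₂ = 236.6 days = 2.04422 × 10^7 s
a₁ = 9.564 Gm = 9.564 × 10^9 m
Kepler's third law: (T₂/T₁)² = (a₂/a₁)³  ⇒  a₂ = a₁ (T₂/T₁)^(2/3)
T₂/T₁ = 0.516528
(T₂/T₁)^(2/3) = 0.643768
a₂ = 9.564 × 10^9 m × 0.643768 = 6.157 × 10^9 m ≈ 6.157 Gm

Final answer: a₂ = 6.157 Gm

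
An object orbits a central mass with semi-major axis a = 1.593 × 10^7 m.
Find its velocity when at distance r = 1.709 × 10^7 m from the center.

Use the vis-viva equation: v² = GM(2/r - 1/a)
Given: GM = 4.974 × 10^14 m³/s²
a = 1.593 × 10^7 m
r = 1.709 × 10^7 m
GM = 4.974 × 10^14 m³/s²
2/r − 1/a = 1.17028 × 10^-7 − 6.27746 × 10^-8 = 5.42529 × 10^-8 m⁻¹
v² = GM (2/r − 1/a) = 2.69854 × 10^7 m²/s²
v = 5194.74 m/s ≈ 5.195 km/s

Final answer: 5.195 km/s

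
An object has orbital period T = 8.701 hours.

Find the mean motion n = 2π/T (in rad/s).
T = 8.701 hours = 31323.6 s
n = 2π / 31323.6 s = 0.00020059 rad/s ≈ 0.0002006 rad/s

Final answer: n = 0.0002006 rad/s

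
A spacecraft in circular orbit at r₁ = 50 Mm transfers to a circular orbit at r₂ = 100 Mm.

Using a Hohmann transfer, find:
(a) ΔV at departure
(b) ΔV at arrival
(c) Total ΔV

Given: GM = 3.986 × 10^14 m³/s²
r₁ = 50 Mm = 5 × 10^7 m
r₂ = 100 Mm = 1 × 10^8 m
GM = 3.986 × 10^14 m³/s²
Transfer ellipse: a_t = (r₁ + r₂)/2 = 7.5 × 10^7 m
Circular speed at r₁: v₁ = √(GM/r₁) = 2823.47 m/s
Transfer speed at r₁ (periapsis): v₁ₜ = √(GM(2/r₁ − 1/a_t)) = 3260.27 m/s
(a) ΔV₁ = v₁ₜ − v₁ = 436.793 m/s ≈ 436.8 m/s
Circular speed at r₂: v₂ = √(GM/r₂) = 1996.5 m/s
Transfer speed at r₂ (apoapsis): v₂ₜ = √(GM(2/r₂ − 1/a_t)) = 1630.13 m/s
(b) ΔV₂ = v₂ − v₂ₜ = 366.364 m/s ≈ 366.4 m/s
(c) ΔV_total = ΔV₁ + ΔV₂ = 803.157 m/s ≈ 803.2 m/s

Final answer:
(a) ΔV₁ = 436.8 m/s
(b) ΔV₂ = 366.4 m/s
(c) ΔV_total = 803.2 m/s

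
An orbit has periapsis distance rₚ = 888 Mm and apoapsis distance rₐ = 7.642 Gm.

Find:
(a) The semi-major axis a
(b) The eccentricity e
rₚ = 888 Mm = 8.88 × 10^8 m
rₐ = 7.642 Gm = 7.642 × 10^9 m
(a) a = (rₚ + rₐ)/2 = 4.265 × 10^9 m ≈ 4.265 Gm
(b) e = (rₐ − rₚ)/(rₐ + rₚ) = (6.754 × 10^9) / (8.53 × 10^9) = 0.791794

Final answer:
(a) a = 4.265 Gm
(b) e = 0.7918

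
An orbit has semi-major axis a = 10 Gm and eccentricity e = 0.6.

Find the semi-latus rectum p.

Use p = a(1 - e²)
a = 10 Gm = 1 × 10^10 m
e = 0.6,  e² = 0.36,  1 − e² = 0.64
p = a(1 − e²) = 1 × 10^10 m × 0.64 = 6.4 × 10^9 m ≈ 6.4 Gm

Final answer: p = 6.4 Gm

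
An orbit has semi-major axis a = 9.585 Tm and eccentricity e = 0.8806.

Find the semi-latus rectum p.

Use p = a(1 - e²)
a = 9.585 Tm = 9.585 × 10^12 m
e = 0.8806,  e² = 0.775456,  1 − e² = 0.224544
p = a(1 − e²) = 9.585 × 10^12 m × 0.224544 = 2.15225 × 10^12 m ≈ 2.152 Tm

Final answer: p = 2.152 Tm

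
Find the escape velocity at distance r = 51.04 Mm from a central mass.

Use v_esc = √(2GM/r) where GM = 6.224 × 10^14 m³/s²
r = 51.04 Mm = 5.104 × 10^7 m
GM = 6.224 × 10^14 m³/s²
2GM/r = 2 × (6.224 × 10^14) / (5.104 × 10^7) = 2.43887 × 10^7 m²/s²
v_esc = √(2GM/r) = 4938.49 m/s ≈ 4.938 km/s

Final answer: 4.938 km/s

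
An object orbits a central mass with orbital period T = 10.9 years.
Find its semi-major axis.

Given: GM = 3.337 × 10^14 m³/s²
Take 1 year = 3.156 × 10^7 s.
T = 10.9 years = 3.44004 × 10^8 s
GM = 3.337 × 10^14 m³/s²
Kepler's third law: a³ = GM T² / (4π²)
T² = 1.18339 × 10^17 s²
a³ = (3.337 × 10^14) × (1.18339 × 10^17) / (4π²) = 1.00028 × 10^30 m³
a = (a³)^(1/3) = 1.00009 × 10^10 m ≈ 10 Gm

Final answer: 10 Gm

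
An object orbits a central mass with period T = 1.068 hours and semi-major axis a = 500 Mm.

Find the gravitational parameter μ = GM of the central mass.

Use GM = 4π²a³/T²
T = 1.068 hours = 3844.8 s
a = 500 Mm = 5 × 10^8 m
a³ = 1.25 × 10^26 m³
T² = 1.47825 × 10^7 s²
GM = 4π² × (1.25 × 10^26) / (1.47825 × 10^7) = 3.33828 × 10^20 m³/s²
GM ≈ 3.338 × 10^20 m³/s²

Final answer: GM = 3.338 × 10^20 m³/s²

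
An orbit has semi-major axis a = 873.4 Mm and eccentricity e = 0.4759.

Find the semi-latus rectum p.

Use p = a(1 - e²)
a = 873.4 Mm = 8.734 × 10^8 m
e = 0.4759,  e² = 0.226481,  1 − e² = 0.773519
p = a(1 − e²) = 8.734 × 10^8 m × 0.773519 = 6.75592 × 10^8 m ≈ 675.6 Mm

Final answer: p = 675.6 Mm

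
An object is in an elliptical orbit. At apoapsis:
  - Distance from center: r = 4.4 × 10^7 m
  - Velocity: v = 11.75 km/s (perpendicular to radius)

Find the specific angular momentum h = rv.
r = 4.4 × 10^7 m
v = 11.75 km/s = 11750 m/s
h = rv = 4.4 × 10^7 × 11750 = 5.17 × 10^11 m²/s ≈ 5.17 × 10^11 m²/s

Final answer: h = 5.17 × 10^11 m²/s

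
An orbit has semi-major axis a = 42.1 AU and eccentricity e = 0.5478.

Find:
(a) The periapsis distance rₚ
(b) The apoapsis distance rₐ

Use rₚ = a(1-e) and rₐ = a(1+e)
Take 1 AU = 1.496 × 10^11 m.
a = 42.1 AU = 6.29816 × 10^12 m
e = 0.5478:  1 − e = 0.4522,  1 + e = 1.5478
(a) rₚ = a(1 − e) = 6.29816 × 10^12 m × 0.4522 = 2.84803 × 10^12 m ≈ 19.04 AU
(b) rₐ = a(1 + e) = 6.29816 × 10^12 m × 1.5478 = 9.74829 × 10^12 m ≈ 65.16 AU

Final answer:
(a) rₚ = 19.04 AU
(b) rₐ = 65.16 AU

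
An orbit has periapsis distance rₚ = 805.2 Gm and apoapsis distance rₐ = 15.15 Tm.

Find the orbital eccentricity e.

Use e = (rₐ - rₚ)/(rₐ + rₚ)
rₚ = 805.2 Gm = 8.052 × 10^11 m
rₐ = 15.15 Tm = 1.515 × 10^13 m
rₐ − rₚ = 1.43448 × 10^13 m
rₐ + rₚ = 1.59552 × 10^13 m
e = (rₐ − rₚ)/(rₐ + rₚ) = 0.899067

Final answer: e = 0.8991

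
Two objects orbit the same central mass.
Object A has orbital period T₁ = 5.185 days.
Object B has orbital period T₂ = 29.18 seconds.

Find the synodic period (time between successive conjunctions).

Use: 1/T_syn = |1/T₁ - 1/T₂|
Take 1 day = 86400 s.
T₁ = 5.185 days = 447984 s
T₂ = 29.18 seconds
1/T₁ = 2.23222 × 10^-6 s⁻¹
1/T₂ = 0.03427 s⁻¹
|1/T₁ − 1/T₂| = 0.0342678 s⁻¹
T_syn = 1 / |1/T₁ − 1/T₂| = 29.1819 s ≈ 29.18 seconds

Final answer: T_syn = 29.18 seconds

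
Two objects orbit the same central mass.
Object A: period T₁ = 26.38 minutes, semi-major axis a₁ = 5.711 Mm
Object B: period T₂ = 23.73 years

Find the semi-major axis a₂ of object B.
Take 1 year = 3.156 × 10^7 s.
T₁ = 26.38 minutes = 1582.8 s
T₂ = 23.73 years = 7.48919 × 10^8 s
a₁ = 5.711 Mm = 5.711 × 10^6 m
Kepler's third law: (T₂/T₁)² = (a₂/a₁)³  ⇒  a₂ = a₁ (T₂/T₁)^(2/3)
T₂/T₁ = 473161
(T₂/T₁)^(2/3) = 6072.1
a₂ = 5.711 × 10^6 m × 6072.1 = 3.46778 × 10^10 m ≈ 34.68 Gm

Final answer: a₂ = 34.68 Gm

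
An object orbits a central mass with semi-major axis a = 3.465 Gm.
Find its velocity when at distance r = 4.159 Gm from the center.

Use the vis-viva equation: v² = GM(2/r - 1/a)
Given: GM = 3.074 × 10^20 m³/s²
a = 3.465 Gm = 3.465 × 10^9 m
r = 4.159 Gm = 4.159 × 10^9 m
GM = 3.074 × 10^20 m³/s²
2/r − 1/a = 4.80885 × 10^-10 − 2.886 × 10^-10 = 1.92285 × 10^-10 m⁻¹
v² = GM (2/r − 1/a) = 5.91083 × 10^10 m²/s²
v = 243122 m/s ≈ 243.1 km/s

Final answer: 243.1 km/s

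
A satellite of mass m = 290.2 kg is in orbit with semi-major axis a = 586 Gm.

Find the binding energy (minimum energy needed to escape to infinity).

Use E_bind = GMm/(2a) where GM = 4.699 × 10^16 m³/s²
a = 586 Gm = 5.86 × 10^11 m
GM = 4.699 × 10^16 m³/s²
m = 290.2 kg
GMm = 4.699 × 10^16 × 290.2 = 1.36365 × 10^19 m³·kg/s²
2a = 1.172 × 10^12 m
E_bind = GMm/(2a) = 1.16352 × 10^7 J ≈ 11.64 MJ

Final answer: 11.64 MJ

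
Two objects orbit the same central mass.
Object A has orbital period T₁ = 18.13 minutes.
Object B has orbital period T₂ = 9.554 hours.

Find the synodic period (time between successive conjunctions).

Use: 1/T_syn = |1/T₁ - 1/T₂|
T₁ = 18.13 minutes = 1087.8 s
T₂ = 9.554 hours = 34394.4 s
1/T₁ = 0.000919287 s⁻¹
1/T₂ = 2.90745 × 10^-5 s⁻¹
|1/T₁ − 1/T₂| = 0.000890212 s⁻¹
T_syn = 1 / |1/T₁ − 1/T₂| = 1123.33 s ≈ 18.72 minutes

Final answer: T_syn = 18.72 minutes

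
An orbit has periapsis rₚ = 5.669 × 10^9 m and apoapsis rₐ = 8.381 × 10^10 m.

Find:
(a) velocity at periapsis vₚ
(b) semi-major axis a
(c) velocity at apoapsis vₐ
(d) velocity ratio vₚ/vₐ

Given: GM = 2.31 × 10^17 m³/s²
rₚ = 5.669 × 10^9 m
rₐ = 8.381 × 10^10 m
GM = 2.31 × 10^17 m³/s²
a = (rₚ + rₐ)/2 = 4.47395 × 10^10 m
e = (rₐ − rₚ)/(rₐ + rₚ) = (7.8141 × 10^10) / (8.9479 × 10^10) = 0.873289
(a) vₚ² = GM (2/rₚ − 1/a) = 2.31 × 10^17 × (3.52796 × 10^-10 − 2.23516 × 10^-11) = 7.63326 × 10^7 m²/s²;  vₚ = 8736.85 m/s ≈ 8.737 km/s
(b) a = 4.47395 × 10^10 m ≈ 4.474 × 10^10 m
(c) vₐ² = GM (2/rₐ − 1/a) = 2.31 × 10^17 × (2.38635 × 10^-11 − 2.23516 × 10^-11) = 349246 m²/s²;  vₐ = 590.97 m/s ≈ 591 m/s
(d) vₚ/vₐ = rₐ/rₚ (angular momentum) = (8.381 × 10^10) / (5.669 × 10^9) = 14.7839 ≈ 14.78

Final answer:
(a) velocity at periapsis vₚ = 8.737 km/s
(b) semi-major axis a = 4.474 × 10^10 m
(c) velocity at apoapsis vₐ = 591 m/s
(d) velocity ratio vₚ/vₐ = 14.78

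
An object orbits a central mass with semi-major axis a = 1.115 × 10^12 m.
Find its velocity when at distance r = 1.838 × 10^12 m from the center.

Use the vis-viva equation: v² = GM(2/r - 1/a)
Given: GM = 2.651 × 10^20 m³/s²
a = 1.115 × 10^12 m
r = 1.838 × 10^12 m
GM = 2.651 × 10^20 m³/s²
2/r − 1/a = 1.08814 × 10^-12 − 8.96861 × 10^-13 = 1.91278 × 10^-13 m⁻¹
v² = GM (2/r − 1/a) = 5.07079 × 10^7 m²/s²
v = 7120.95 m/s ≈ 7.121 km/s

Final answer: 7.121 km/s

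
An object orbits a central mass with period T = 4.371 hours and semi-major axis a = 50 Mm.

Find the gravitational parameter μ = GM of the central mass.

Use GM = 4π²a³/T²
T = 4.371 hours = 15735.6 s
a = 50 Mm = 5 × 10^7 m
a³ = 1.25 × 10^23 m³
T² = 2.47609 × 10^8 s²
GM = 4π² × (1.25 × 10^23) / (2.47609 × 10^8) = 1.99298 × 10^16 m³/s²
GM ≈ 1.993 × 10^16 m³/s²

Final answer: GM = 1.993 × 10^16 m³/s²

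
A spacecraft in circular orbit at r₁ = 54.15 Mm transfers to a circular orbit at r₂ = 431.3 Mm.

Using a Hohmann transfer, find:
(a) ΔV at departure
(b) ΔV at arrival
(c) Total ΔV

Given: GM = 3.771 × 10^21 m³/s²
r₁ = 54.15 Mm = 5.415 × 10^7 m
r₂ = 431.3 Mm = 4.313 × 10^8 m
GM = 3.771 × 10^21 m³/s²
Transfer ellipse: a_t = (r₁ + r₂)/2 = 2.42725 × 10^8 m
Circular speed at r₁: v₁ = √(GM/r₁) = 8.34505 × 10^6 m/s
Transfer speed at r₁ (periapsis): v₁ₜ = √(GM(2/r₁ − 1/a_t)) = 1.1124 × 10^7 m/s
(a) ΔV₁ = v₁ₜ − v₁ = 2.77896 × 10^6 m/s ≈ 2779 km/s
Circular speed at r₂: v₂ = √(GM/r₂) = 2.95691 × 10^6 m/s
Transfer speed at r₂ (apoapsis): v₂ₜ = √(GM(2/r₂ − 1/a_t)) = 1.39663 × 10^6 m/s
(b) ΔV₂ = v₂ − v₂ₜ = 1.56029 × 10^6 m/s ≈ 1560 km/s
(c) ΔV_total = ΔV₁ + ΔV₂ = 4.33925 × 10^6 m/s ≈ 4339 km/s

Final answer:
(a) ΔV₁ = 2779 km/s
(b) ΔV₂ = 1560 km/s
(c) ΔV_total = 4339 km/s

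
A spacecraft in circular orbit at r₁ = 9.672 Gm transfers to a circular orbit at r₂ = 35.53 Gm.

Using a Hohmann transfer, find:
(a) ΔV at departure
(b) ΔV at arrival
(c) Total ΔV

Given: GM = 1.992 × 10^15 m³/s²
r₁ = 9.672 Gm = 9.672 × 10^9 m
r₂ = 35.53 Gm = 3.553 × 10^10 m
GM = 1.992 × 10^15 m³/s²
Transfer ellipse: a_t = (r₁ + r₂)/2 = 2.2601 × 10^10 m
Circular speed at r₁: v₁ = √(GM/r₁) = 453.823 m/s
Transfer speed at r₁ (periapsis): v₁ₜ = √(GM(2/r₁ − 1/a_t)) = 569.011 m/s
(a) ΔV₁ = v₁ₜ − v₁ = 115.188 m/s ≈ 115.2 m/s
Circular speed at r₂: v₂ = √(GM/r₂) = 236.781 m/s
Transfer speed at r₂ (apoapsis): v₂ₜ = √(GM(2/r₂ − 1/a_t)) = 154.896 m/s
(b) ΔV₂ = v₂ − v₂ₜ = 81.8847 m/s ≈ 81.88 m/s
(c) ΔV_total = ΔV₁ + ΔV₂ = 197.072 m/s ≈ 197.1 m/s

Final answer:
(a) ΔV₁ = 115.2 m/s
(b) ΔV₂ = 81.88 m/s
(c) ΔV_total = 197.1 m/s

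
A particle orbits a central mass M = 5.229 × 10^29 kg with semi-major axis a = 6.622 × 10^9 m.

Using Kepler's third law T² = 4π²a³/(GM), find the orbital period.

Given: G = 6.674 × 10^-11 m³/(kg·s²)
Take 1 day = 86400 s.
M = 5.229 × 10^29 kg
GM = G × M = 6.674 × 10^-11 × 5.229 × 10^29 = 3.48983 × 10^19 m³/s²
a = 6.622 × 10^9 m
a³ = 2.90381 × 10^29 m³
T = 2π √(a³/GM) = 2π √((2.90381 × 10^29) / (3.48983 × 10^19)) = 2π × 91218.2 s
T = 573141 s ≈ 6.634 days

Final answer: 6.634 days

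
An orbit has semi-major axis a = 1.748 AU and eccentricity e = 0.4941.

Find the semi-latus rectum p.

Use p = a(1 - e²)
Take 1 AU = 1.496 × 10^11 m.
a = 1.748 AU = 2.61501 × 10^11 m
e = 0.4941,  e² = 0.244135,  1 − e² = 0.755865
p = a(1 − e²) = 2.61501 × 10^11 m × 0.755865 = 1.97659 × 10^11 m ≈ 1.321 AU

Final answer: p = 1.321 AU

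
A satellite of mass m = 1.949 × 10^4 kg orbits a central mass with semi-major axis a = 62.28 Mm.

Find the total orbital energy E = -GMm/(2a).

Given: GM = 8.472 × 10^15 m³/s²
a = 62.28 Mm = 6.228 × 10^7 m
GM = 8.472 × 10^15 m³/s²
2a = 1.2456 × 10^8 m
GMm = 8.472 × 10^15 × 19490 = 1.65119 × 10^20 m³·kg/s²
E = −GMm/(2a) = -1.32562 × 10^12 J ≈ -1.326 TJ

Final answer: -1.326 TJ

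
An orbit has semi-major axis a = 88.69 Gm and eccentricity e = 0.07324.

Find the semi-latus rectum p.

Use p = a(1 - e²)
a = 88.69 Gm = 8.869 × 10^10 m
e = 0.07324,  e² = 0.0053641,  1 − e² = 0.994636
p = a(1 − e²) = 8.869 × 10^10 m × 0.994636 = 8.82143 × 10^10 m ≈ 88.21 Gm

Final answer: p = 88.21 Gm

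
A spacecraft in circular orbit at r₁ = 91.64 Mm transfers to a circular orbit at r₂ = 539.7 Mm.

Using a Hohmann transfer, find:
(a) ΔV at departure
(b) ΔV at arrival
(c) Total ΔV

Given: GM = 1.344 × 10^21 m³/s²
r₁ = 91.64 Mm = 9.164 × 10^7 m
r₂ = 539.7 Mm = 5.397 × 10^8 m
GM = 1.344 × 10^21 m³/s²
Transfer ellipse: a_t = (r₁ + r₂)/2 = 3.1567 × 10^8 m
Circular speed at r₁: v₁ = √(GM/r₁) = 3.82963 × 10^6 m/s
Transfer speed at r₁ (periapsis): v₁ₜ = √(GM(2/r₁ − 1/a_t)) = 5.00745 × 10^6 m/s
(a) ΔV₁ = v₁ₜ − v₁ = 1.17782 × 10^6 m/s ≈ 1178 km/s
Circular speed at r₂: v₂ = √(GM/r₂) = 1.57806 × 10^6 m/s
Transfer speed at r₂ (apoapsis): v₂ₜ = √(GM(2/r₂ − 1/a_t)) = 850255 m/s
(b) ΔV₂ = v₂ − v₂ₜ = 727804 m/s ≈ 727.8 km/s
(c) ΔV_total = ΔV₁ + ΔV₂ = 1.90562 × 10^6 m/s ≈ 1906 km/s

Final answer:
(a) ΔV₁ = 1178 km/s
(b) ΔV₂ = 727.8 km/s
(c) ΔV_total = 1906 km/s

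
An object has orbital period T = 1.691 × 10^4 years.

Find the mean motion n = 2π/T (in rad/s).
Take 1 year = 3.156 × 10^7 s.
T = 1.691 × 10^4 years = 5.3368 × 10^11 s
n = 2π / (5.3368 × 10^11 s) = 1.17733 × 10^-11 rad/s ≈ 1.177 × 10^-11 rad/s

Final answer: n = 1.177 × 10^-11 rad/s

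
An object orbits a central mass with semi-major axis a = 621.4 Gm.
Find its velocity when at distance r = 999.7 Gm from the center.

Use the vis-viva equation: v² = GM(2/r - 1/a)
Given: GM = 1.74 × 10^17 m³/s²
a = 621.4 Gm = 6.214 × 10^11 m
r = 999.7 Gm = 9.997 × 10^11 m
GM = 1.74 × 10^17 m³/s²
2/r − 1/a = 2.0006 × 10^-12 − 1.60927 × 10^-12 = 3.91331 × 10^-13 m⁻¹
v² = GM (2/r − 1/a) = 68091.6 m²/s²
v = 260.944 m/s ≈ 260.9 m/s

Final answer: 260.9 m/s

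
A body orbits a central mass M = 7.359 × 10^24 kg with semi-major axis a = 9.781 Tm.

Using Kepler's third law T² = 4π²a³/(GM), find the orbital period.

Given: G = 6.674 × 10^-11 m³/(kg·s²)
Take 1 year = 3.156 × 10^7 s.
M = 7.359 × 10^24 kg
GM = G × M = 6.674 × 10^-11 × 7.359 × 10^24 = 4.9114 × 10^14 m³/s²
a = 9.781 Tm = 9.781 × 10^12 m
a³ = 9.35728 × 10^38 m³
T = 2π √(a³/GM) = 2π √((9.35728 × 10^38) / (4.9114 × 10^14)) = 2π × 1.3803 × 10^12 s
T = 8.67266 × 10^12 s ≈ 2.748 × 10^5 years

Final answer: 2.748 × 10^5 years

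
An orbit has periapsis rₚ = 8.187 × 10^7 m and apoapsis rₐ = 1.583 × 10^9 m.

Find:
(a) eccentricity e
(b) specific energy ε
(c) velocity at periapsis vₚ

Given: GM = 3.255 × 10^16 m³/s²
rₚ = 8.187 × 10^7 m
rₐ = 1.583 × 10^9 m
GM = 3.255 × 10^16 m³/s²
a = (rₚ + rₐ)/2 = 8.32435 × 10^8 m
e = (rₐ − rₚ)/(rₐ + rₚ) = (1.50113 × 10^9) / (1.66487 × 10^9) = 0.90165
(a) e = 0.90165 ≈ 0.9016
(b) 2a = 1.66487 × 10^9 m;  ε = −GM/(2a) = -1.95511 × 10^7 J/kg ≈ -19.55 MJ/kg
(c) vₚ² = GM (2/rₚ − 1/a) = 3.255 × 10^16 × (2.4429 × 10^-8 − 1.20129 × 10^-9) = 7.56061 × 10^8 m²/s²;  vₚ = 27496.6 m/s ≈ 27.5 km/s

Final answer:
(a) eccentricity e = 0.9016
(b) specific energy ε = -19.55 MJ/kg
(c) velocity at periapsis vₚ = 27.5 km/s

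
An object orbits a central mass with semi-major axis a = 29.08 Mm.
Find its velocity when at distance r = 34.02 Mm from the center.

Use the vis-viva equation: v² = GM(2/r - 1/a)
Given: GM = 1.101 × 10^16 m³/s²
a = 29.08 Mm = 2.908 × 10^7 m
r = 34.02 Mm = 3.402 × 10^7 m
GM = 1.101 × 10^16 m³/s²
2/r − 1/a = 5.87889 × 10^-8 − 3.43879 × 10^-8 = 2.44011 × 10^-8 m⁻¹
v² = GM (2/r − 1/a) = 2.68656 × 10^8 m²/s²
v = 16390.7 m/s ≈ 16.39 km/s

Final answer: 16.39 km/s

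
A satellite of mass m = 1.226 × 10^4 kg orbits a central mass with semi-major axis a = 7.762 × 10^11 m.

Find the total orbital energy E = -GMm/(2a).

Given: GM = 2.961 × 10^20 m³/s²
a = 7.762 × 10^11 m
GM = 2.961 × 10^20 m³/s²
2a = 1.5524 × 10^12 m
GMm = 2.961 × 10^20 × 12260 = 3.63019 × 10^24 m³·kg/s²
E = −GMm/(2a) = -2.33843 × 10^12 J ≈ -2.338 TJ

Final answer: -2.338 TJ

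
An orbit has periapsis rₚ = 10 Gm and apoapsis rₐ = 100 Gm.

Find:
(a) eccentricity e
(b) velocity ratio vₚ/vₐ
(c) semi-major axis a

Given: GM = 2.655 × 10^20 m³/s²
rₚ = 10 Gm = 1 × 10^10 m
rₐ = 100 Gm = 1 × 10^11 m
GM = 2.655 × 10^20 m³/s²
a = (rₚ + rₐ)/2 = 5.5 × 10^10 m
e = (rₐ − rₚ)/(rₐ + rₚ) = (9 × 10^10) / (1.1 × 10^11) = 0.818182
(a) e = 0.818182 ≈ 0.8182
(b) vₚ/vₐ = rₐ/rₚ (angular momentum) = (1 × 10^11) / (1 × 10^10) = 10 ≈ 10
(c) a = 5.5 × 10^10 m ≈ 55 Gm

Final answer:
(a) eccentricity e = 0.8182
(b) velocity ratio vₚ/vₐ = 10
(c) semi-major axis a = 55 Gm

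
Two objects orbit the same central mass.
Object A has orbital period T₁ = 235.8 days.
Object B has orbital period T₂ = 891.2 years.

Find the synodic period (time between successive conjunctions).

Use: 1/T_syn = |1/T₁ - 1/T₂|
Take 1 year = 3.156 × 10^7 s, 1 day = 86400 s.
T₁ = 235.8 days = 2.03731 × 10^7 s
T₂ = 891.2 years = 2.81263 × 10^10 s
1/T₁ = 4.90843 × 10^-8 s⁻¹
1/T₂ = 3.55539 × 10^-11 s⁻¹
|1/T₁ − 1/T₂| = 4.90487 × 10^-8 s⁻¹
T_syn = 1 / |1/T₁ − 1/T₂| = 2.03879 × 10^7 s ≈ 236 days

Final answer: T_syn = 236 days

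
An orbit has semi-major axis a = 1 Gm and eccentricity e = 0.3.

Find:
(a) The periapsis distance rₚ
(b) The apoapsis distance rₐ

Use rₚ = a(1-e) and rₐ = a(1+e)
a = 1 Gm = 1 × 10^9 m
e = 0.3:  1 − e = 0.7,  1 + e = 1.3
(a) rₚ = a(1 − e) = 1 × 10^9 m × 0.7 = 7 × 10^8 m ≈ 700 Mm
(b) rₐ = a(1 + e) = 1 × 10^9 m × 1.3 = 1.3 × 10^9 m ≈ 1.3 Gm

Final answer:
(a) rₚ = 700 Mm
(b) rₐ = 1.3 Gm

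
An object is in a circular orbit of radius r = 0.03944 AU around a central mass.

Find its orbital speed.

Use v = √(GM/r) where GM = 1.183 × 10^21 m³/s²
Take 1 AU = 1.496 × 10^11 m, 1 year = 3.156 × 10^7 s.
r = 0.03944 AU = 5.90022 × 10^9 m
GM = 1.183 × 10^21 m³/s²
GM/r = (1.183 × 10^21) / (5.90022 × 10^9) = 2.00501 × 10^11 m²/s²
v = √(GM/r) = 447773 m/s ≈ 94.46 AU/year

Final answer: 94.46 AU/year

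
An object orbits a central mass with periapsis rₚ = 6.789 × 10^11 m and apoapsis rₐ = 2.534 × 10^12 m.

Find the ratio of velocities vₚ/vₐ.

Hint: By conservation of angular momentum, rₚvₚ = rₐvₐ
rₚ = 6.789 × 10^11 m
rₐ = 2.534 × 10^12 m
rₚvₚ = rₐvₐ  ⇒  vₚ/vₐ = rₐ/rₚ
vₚ/vₐ = (2.534 × 10^12) / (6.789 × 10^11) = 3.73251

Final answer: vₚ/vₐ = 3.733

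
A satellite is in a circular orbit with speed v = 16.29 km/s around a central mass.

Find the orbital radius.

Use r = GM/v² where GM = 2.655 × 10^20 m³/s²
v = 16.29 km/s = 16290 m/s
GM = 2.655 × 10^20 m³/s²
v² = 2.65364 × 10^8 m²/s²
r = GM/v² = (2.655 × 10^20) / (2.65364 × 10^8) = 1.00051 × 10^12 m ≈ 1.001 Tm

Final answer: 1.001 Tm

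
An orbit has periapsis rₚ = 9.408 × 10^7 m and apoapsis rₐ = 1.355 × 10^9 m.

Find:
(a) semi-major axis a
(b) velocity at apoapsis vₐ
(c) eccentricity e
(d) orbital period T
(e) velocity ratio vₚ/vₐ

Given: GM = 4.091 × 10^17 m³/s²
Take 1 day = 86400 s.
rₚ = 9.408 × 10^7 m
rₐ = 1.355 × 10^9 m
GM = 4.091 × 10^17 m³/s²
a = (rₚ + rₐ)/2 = 7.2454 × 10^8 m
e = (rₐ − rₚ)/(rₐ + rₚ) = (1.26092 × 10^9) / (1.44908 × 10^9) = 0.870152
(a) a = 7.2454 × 10^8 m ≈ 7.245 × 10^8 m
(b) vₐ² = GM (2/rₐ − 1/a) = 4.091 × 10^17 × (1.47601 × 10^-9 − 1.38019 × 10^-9) = 3.92035 × 10^7 m²/s²;  vₐ = 6261.27 m/s ≈ 6.261 km/s
(c) e = 0.870152 ≈ 0.8702
(d) a³ = 3.80353 × 10^26 m³;  T = 2π √(a³/GM) = 2π × 30491.5 s = 191584 s ≈ 2.217 days
(e) vₚ/vₐ = rₐ/rₚ (angular momentum) = (1.355 × 10^9) / (9.408 × 10^7) = 14.4026 ≈ 14.4

Final answer:
(a) semi-major axis a = 7.245 × 10^8 m
(b) velocity at apoapsis vₐ = 6.261 km/s
(c) eccentricity e = 0.8702
(d) orbital period T = 2.217 days
(e) velocity ratio vₚ/vₐ = 14.4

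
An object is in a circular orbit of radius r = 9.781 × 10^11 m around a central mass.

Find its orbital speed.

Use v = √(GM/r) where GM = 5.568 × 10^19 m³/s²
r = 9.781 × 10^11 m
GM = 5.568 × 10^19 m³/s²
GM/r = (5.568 × 10^19) / (9.781 × 10^11) = 5.69267 × 10^7 m²/s²
v = √(GM/r) = 7544.98 m/s ≈ 7.545 km/s

Final answer: 7.545 km/s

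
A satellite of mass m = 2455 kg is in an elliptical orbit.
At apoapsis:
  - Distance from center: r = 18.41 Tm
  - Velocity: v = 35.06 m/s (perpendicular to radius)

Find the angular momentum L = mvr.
r = 18.41 Tm = 1.841 × 10^13 m
v = 35.06 m/s
vr = 35.06 × 1.841 × 10^13 = 6.45455 × 10^14 m²/s
L = m × vr = 2455 × 6.45455 × 10^14 = 1.58459 × 10^18 kg·m²/s ≈ 1.585 × 10^18 kg·m²/s

Final answer: L = 1.585 × 10^18 kg·m²/s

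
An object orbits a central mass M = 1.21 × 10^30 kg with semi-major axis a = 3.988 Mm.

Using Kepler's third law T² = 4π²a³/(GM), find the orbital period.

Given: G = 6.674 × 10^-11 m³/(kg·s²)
M = 1.21 × 10^30 kg
GM = G × M = 6.674 × 10^-11 × 1.21 × 10^30 = 8.07554 × 10^19 m³/s²
a = 3.988 Mm = 3.988 × 10^6 m
a³ = 6.34257 × 10^19 m³
T = 2π √(a³/GM) = 2π √((6.34257 × 10^19) / (8.07554 × 10^19)) = 2π × 0.886231 s
T = 5.56835 s ≈ 5.568 seconds

Final answer: 5.568 seconds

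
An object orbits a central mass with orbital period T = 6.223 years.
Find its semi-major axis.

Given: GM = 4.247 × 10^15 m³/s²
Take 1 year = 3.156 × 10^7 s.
T = 6.223 years = 1.96398 × 10^8 s
GM = 4.247 × 10^15 m³/s²
Kepler's third law: a³ = GM T² / (4π²)
T² = 3.85721 × 10^16 s²
a³ = (4.247 × 10^15) × (3.85721 × 10^16) / (4π²) = 4.1495 × 10^30 m³
a = (a³)^(1/3) = 1.60694 × 10^10 m ≈ 1.607 × 10^10 m

Final answer: 1.607 × 10^10 m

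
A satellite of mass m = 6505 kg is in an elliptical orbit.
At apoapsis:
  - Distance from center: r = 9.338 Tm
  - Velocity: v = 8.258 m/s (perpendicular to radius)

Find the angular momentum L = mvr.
r = 9.338 Tm = 9.338 × 10^12 m
v = 8.258 m/s
vr = 8.258 × 9.338 × 10^12 = 7.71132 × 10^13 m²/s
L = m × vr = 6505 × 7.71132 × 10^13 = 5.01621 × 10^17 kg·m²/s ≈ 5.016 × 10^17 kg·m²/s

Final answer: L = 5.016 × 10^17 kg·m²/s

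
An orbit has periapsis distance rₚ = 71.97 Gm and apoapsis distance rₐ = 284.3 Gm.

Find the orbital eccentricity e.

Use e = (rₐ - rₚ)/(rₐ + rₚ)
rₚ = 71.97 Gm = 7.197 × 10^10 m
rₐ = 284.3 Gm = 2.843 × 10^11 m
rₐ − rₚ = 2.1233 × 10^11 m
rₐ + rₚ = 3.5627 × 10^11 m
e = (rₐ − rₚ)/(rₐ + rₚ) = 0.595981

Final answer: e = 0.596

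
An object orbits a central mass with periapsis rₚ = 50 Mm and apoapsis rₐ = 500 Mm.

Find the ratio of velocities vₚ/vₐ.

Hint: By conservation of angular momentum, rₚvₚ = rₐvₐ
rₚ = 50 Mm = 5 × 10^7 m
rₐ = 500 Mm = 5 × 10^8 m
rₚvₚ = rₐvₐ  ⇒  vₚ/vₐ = rₐ/rₚ
vₚ/vₐ = (5 × 10^8) / (5 × 10^7) = 10

Final answer: vₚ/vₐ = 10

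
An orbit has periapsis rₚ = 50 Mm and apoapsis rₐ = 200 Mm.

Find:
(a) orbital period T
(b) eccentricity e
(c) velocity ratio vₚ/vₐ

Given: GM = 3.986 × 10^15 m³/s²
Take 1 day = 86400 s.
rₚ = 50 Mm = 5 × 10^7 m
rₐ = 200 Mm = 2 × 10^8 m
GM = 3.986 × 10^15 m³/s²
a = (rₚ + rₐ)/2 = 1.25 × 10^8 m
e = (rₐ − rₚ)/(rₐ + rₚ) = (1.5 × 10^8) / (2.5 × 10^8) = 0.6
(a) a³ = 1.95313 × 10^24 m³;  T = 2π √(a³/GM) = 2π × 22135.9 s = 139084 s ≈ 1.61 days
(b) e = 0.6 ≈ 0.6
(c) vₚ/vₐ = rₐ/rₚ (angular momentum) = (2 × 10^8) / (5 × 10^7) = 4 ≈ 4

Final answer:
(a) orbital period T = 1.61 days
(b) eccentricity e = 0.6
(c) velocity ratio vₚ/vₐ = 4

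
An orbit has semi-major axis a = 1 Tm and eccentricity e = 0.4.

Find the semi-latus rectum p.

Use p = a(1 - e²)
a = 1 Tm = 1 × 10^12 m
e = 0.4,  e² = 0.16,  1 − e² = 0.84
p = a(1 − e²) = 1 × 10^12 m × 0.84 = 8.4 × 10^11 m ≈ 840 Gm

Final answer: p = 840 Gm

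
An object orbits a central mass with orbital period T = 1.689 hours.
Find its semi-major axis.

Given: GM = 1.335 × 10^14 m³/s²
T = 1.689 hours = 6080.4 s
GM = 1.335 × 10^14 m³/s²
Kepler's third law: a³ = GM T² / (4π²)
T² = 3.69713 × 10^7 s²
a³ = (1.335 × 10^14) × (3.69713 × 10^7) / (4π²) = 1.25022 × 10^20 m³
a = (a³)^(1/3) = 5.00029 × 10^6 m ≈ 5 Mm

Final answer: 5 Mm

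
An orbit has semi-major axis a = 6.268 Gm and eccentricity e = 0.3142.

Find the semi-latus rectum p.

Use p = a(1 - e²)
a = 6.268 Gm = 6.268 × 10^9 m
e = 0.3142,  e² = 0.0987216,  1 − e² = 0.901278
p = a(1 − e²) = 6.268 × 10^9 m × 0.901278 = 5.64921 × 10^9 m ≈ 5.649 Gm

Final answer: p = 5.649 Gm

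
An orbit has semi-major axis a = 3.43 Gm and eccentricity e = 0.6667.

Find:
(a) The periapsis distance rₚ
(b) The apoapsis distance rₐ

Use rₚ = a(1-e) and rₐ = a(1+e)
a = 3.43 Gm = 3.43 × 10^9 m
e = 0.6667:  1 − e = 0.3333,  1 + e = 1.6667
(a) rₚ = a(1 − e) = 3.43 × 10^9 m × 0.3333 = 1.14322 × 10^9 m ≈ 1.143 Gm
(b) rₐ = a(1 + e) = 3.43 × 10^9 m × 1.6667 = 5.71678 × 10^9 m ≈ 5.717 Gm

Final answer:
(a) rₚ = 1.143 Gm
(b) rₐ = 5.717 Gm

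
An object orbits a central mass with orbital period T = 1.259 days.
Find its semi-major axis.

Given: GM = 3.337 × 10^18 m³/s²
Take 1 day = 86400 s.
T = 1.259 days = 108778 s
GM = 3.337 × 10^18 m³/s²
Kepler's third law: a³ = GM T² / (4π²)
T² = 1.18326 × 10^10 s²
a³ = (3.337 × 10^18) × (1.18326 × 10^10) / (4π²) = 1.00017 × 10^27 m³
a = (a³)^(1/3) = 1.00006 × 10^9 m ≈ 1 Gm

Final answer: 1 Gm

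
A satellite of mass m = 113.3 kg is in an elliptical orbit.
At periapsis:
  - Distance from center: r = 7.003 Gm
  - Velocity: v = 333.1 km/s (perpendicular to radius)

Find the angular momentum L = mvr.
r = 7.003 Gm = 7.003 × 10^9 m
v = 333.1 km/s = 333100 m/s
vr = 333100 × 7.003 × 10^9 = 2.3327 × 10^15 m²/s
L = m × vr = 113.3 × 2.3327 × 10^15 = 2.64295 × 10^17 kg·m²/s ≈ 2.643 × 10^17 kg·m²/s

Final answer: L = 2.643 × 10^17 kg·m²/s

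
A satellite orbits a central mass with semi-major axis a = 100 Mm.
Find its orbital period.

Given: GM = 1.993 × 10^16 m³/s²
a = 100 Mm = 1 × 10^8 m
GM = 1.993 × 10^16 m³/s²
a³ = 1 × 10^24 m³
T = 2π √(a³/GM) = 2π √((1 × 10^24) / (1.993 × 10^16)) = 2π × 7083.47 s
T = 44506.8 s ≈ 12.36 hours

Final answer: 12.36 hours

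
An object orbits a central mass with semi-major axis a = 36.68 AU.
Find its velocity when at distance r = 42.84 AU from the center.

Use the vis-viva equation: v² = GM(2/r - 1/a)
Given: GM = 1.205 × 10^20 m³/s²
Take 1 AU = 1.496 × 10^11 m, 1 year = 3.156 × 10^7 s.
a = 36.68 AU = 5.48733 × 10^12 m
r = 42.84 AU = 6.40886 × 10^12 m
GM = 1.205 × 10^20 m³/s²
2/r − 1/a = 3.12068 × 10^-13 − 1.82238 × 10^-13 = 1.2983 × 10^-13 m⁻¹
v² = GM (2/r − 1/a) = 1.56445 × 10^7 m²/s²
v = 3955.31 m/s ≈ 0.8344 AU/year

Final answer: 0.8344 AU/year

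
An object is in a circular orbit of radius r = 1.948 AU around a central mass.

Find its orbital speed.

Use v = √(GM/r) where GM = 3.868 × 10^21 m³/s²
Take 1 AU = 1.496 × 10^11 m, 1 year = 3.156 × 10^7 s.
r = 1.948 AU = 2.91421 × 10^11 m
GM = 3.868 × 10^21 m³/s²
GM/r = (3.868 × 10^21) / (2.91421 × 10^11) = 1.32729 × 10^10 m²/s²
v = √(GM/r) = 115208 m/s ≈ 24.3 AU/year

Final answer: 24.3 AU/year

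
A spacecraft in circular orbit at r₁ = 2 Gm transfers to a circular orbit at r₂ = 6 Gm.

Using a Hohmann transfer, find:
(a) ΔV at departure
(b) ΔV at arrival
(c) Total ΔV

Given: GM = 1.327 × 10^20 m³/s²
r₁ = 2 Gm = 2 × 10^9 m
r₂ = 6 Gm = 6 × 10^9 m
GM = 1.327 × 10^20 m³/s²
Transfer ellipse: a_t = (r₁ + r₂)/2 = 4 × 10^9 m
Circular speed at r₁: v₁ = √(GM/r₁) = 257585 m/s
Transfer speed at r₁ (periapsis): v₁ₜ = √(GM(2/r₁ − 1/a_t)) = 315476 m/s
(a) ΔV₁ = v₁ₜ − v₁ = 57890.9 m/s ≈ 57.89 km/s
Circular speed at r₂: v₂ = √(GM/r₂) = 148717 m/s
Transfer speed at r₂ (apoapsis): v₂ₜ = √(GM(2/r₂ − 1/a_t)) = 105159 m/s
(b) ΔV₂ = v₂ − v₂ₜ = 43558.1 m/s ≈ 43.56 km/s
(c) ΔV_total = ΔV₁ + ΔV₂ = 101449 m/s ≈ 101.4 km/s

Final answer:
(a) ΔV₁ = 57.89 km/s
(b) ΔV₂ = 43.56 km/s
(c) ΔV_total = 101.4 km/s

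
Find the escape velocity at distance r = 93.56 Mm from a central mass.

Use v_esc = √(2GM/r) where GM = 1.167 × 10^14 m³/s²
r = 93.56 Mm = 9.356 × 10^7 m
GM = 1.167 × 10^14 m³/s²
2GM/r = 2 × (1.167 × 10^14) / (9.356 × 10^7) = 2.49466 × 10^6 m²/s²
v_esc = √(2GM/r) = 1579.45 m/s ≈ 1.579 km/s

Final answer: 1.579 km/s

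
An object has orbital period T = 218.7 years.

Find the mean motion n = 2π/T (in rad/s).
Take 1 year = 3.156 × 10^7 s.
T = 218.7 years = 6.90217 × 10^9 s
n = 2π / (6.90217 × 10^9 s) = 9.1032 × 10^-10 rad/s ≈ 9.103 × 10^-10 rad/s

Final answer: n = 9.103 × 10^-10 rad/s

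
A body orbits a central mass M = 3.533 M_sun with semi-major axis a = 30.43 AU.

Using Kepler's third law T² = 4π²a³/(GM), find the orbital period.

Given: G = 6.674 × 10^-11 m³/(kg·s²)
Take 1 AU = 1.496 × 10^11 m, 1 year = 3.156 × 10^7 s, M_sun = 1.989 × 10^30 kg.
M = 3.533 M_sun = 7.02714 × 10^30 kg
GM = G × M = 6.674 × 10^-11 × 7.02714 × 10^30 = 4.68991 × 10^20 m³/s²
a = 30.43 AU = 4.55233 × 10^12 m
a³ = 9.4341 × 10^37 m³
T = 2π √(a³/GM) = 2π √((9.4341 × 10^37) / (4.68991 × 10^20)) = 2π × 4.48506 × 10^8 s
T = 2.81804 × 10^9 s ≈ 89.29 years

Final answer: 89.29 years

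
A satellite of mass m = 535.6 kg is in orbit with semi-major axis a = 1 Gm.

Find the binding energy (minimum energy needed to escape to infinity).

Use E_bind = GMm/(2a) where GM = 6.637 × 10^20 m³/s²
a = 1 Gm = 1 × 10^9 m
GM = 6.637 × 10^20 m³/s²
m = 535.6 kg
GMm = 6.637 × 10^20 × 535.6 = 3.55478 × 10^23 m³·kg/s²
2a = 2 × 10^9 m
E_bind = GMm/(2a) = 1.77739 × 10^14 J ≈ 177.7 TJ

Final answer: 177.7 TJ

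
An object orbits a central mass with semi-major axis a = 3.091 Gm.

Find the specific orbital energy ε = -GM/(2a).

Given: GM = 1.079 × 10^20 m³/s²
a = 3.091 Gm = 3.091 × 10^9 m
GM = 1.079 × 10^20 m³/s²
2a = 6.182 × 10^9 m
ε = −GM/(2a) = -1.74539 × 10^10 J/kg ≈ -17.45 GJ/kg

Final answer: -17.45 GJ/kg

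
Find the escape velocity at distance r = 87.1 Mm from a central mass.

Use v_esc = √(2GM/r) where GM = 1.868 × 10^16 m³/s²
r = 87.1 Mm = 8.71 × 10^7 m
GM = 1.868 × 10^16 m³/s²
2GM/r = 2 × (1.868 × 10^16) / (8.71 × 10^7) = 4.28932 × 10^8 m²/s²
v_esc = √(2GM/r) = 20710.7 m/s ≈ 20.71 km/s

Final answer: 20.71 km/s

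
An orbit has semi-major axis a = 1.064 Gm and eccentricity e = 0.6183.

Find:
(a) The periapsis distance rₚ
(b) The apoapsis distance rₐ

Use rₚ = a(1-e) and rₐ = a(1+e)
a = 1.064 Gm = 1.064 × 10^9 m
e = 0.6183:  1 − e = 0.3817,  1 + e = 1.6183
(a) rₚ = a(1 − e) = 1.064 × 10^9 m × 0.3817 = 4.06129 × 10^8 m ≈ 406.1 Mm
(b) rₐ = a(1 + e) = 1.064 × 10^9 m × 1.6183 = 1.72187 × 10^9 m ≈ 1.722 Gm

Final answer:
(a) rₚ = 406.1 Mm
(b) rₐ = 1.722 Gm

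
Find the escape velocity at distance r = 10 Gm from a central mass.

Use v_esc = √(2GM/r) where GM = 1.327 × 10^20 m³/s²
r = 10 Gm = 1 × 10^10 m
GM = 1.327 × 10^20 m³/s²
2GM/r = 2 × (1.327 × 10^20) / (1 × 10^10) = 2.654 × 10^10 m²/s²
v_esc = √(2GM/r) = 162911 m/s ≈ 162.9 km/s

Final answer: 162.9 km/s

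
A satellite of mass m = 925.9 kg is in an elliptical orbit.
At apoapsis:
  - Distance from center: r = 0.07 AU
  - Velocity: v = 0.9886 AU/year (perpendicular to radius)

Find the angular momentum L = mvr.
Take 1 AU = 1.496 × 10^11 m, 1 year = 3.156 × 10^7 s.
r = 0.07 AU = 1.0472 × 10^10 m
v = 0.9886 AU/year = 4686.14 m/s
vr = 4686.14 × 1.0472 × 10^10 = 4.90733 × 10^13 m²/s
L = m × vr = 925.9 × 4.90733 × 10^13 = 4.54369 × 10^16 kg·m²/s ≈ 4.544 × 10^16 kg·m²/s

Final answer: L = 4.544 × 10^16 kg·m²/s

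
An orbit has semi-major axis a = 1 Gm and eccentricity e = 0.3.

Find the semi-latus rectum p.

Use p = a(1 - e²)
a = 1 Gm = 1 × 10^9 m
e = 0.3,  e² = 0.09,  1 − e² = 0.91
p = a(1 − e²) = 1 × 10^9 m × 0.91 = 9.1 × 10^8 m ≈ 910 Mm

Final answer: p = 910 Mm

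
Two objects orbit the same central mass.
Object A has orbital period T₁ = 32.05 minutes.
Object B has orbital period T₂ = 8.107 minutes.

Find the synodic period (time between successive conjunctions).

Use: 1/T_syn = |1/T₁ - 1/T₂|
T₁ = 32.05 minutes = 1923 s
T₂ = 8.107 minutes = 486.42 s
1/T₁ = 0.000520021 s⁻¹
1/T₂ = 0.00205584 s⁻¹
|1/T₁ − 1/T₂| = 0.00153582 s⁻¹
T_syn = 1 / |1/T₁ − 1/T₂| = 651.12 s ≈ 10.85 minutes

Final answer: T_syn = 10.85 minutes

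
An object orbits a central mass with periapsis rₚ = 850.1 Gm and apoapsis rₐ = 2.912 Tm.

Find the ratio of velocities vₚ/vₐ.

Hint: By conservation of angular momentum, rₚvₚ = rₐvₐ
rₚ = 850.1 Gm = 8.501 × 10^11 m
rₐ = 2.912 Tm = 2.912 × 10^12 m
rₚvₚ = rₐvₐ  ⇒  vₚ/vₐ = rₐ/rₚ
vₚ/vₐ = (2.912 × 10^12) / (8.501 × 10^11) = 3.42548

Final answer: vₚ/vₐ = 3.425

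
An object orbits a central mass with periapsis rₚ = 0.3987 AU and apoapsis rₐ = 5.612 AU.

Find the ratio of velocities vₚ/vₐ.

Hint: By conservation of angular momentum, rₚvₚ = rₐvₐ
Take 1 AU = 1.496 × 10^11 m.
rₚ = 0.3987 AU = 5.96455 × 10^10 m
rₐ = 5.612 AU = 8.39555 × 10^11 m
rₚvₚ = rₐvₐ  ⇒  vₚ/vₐ = rₐ/rₚ
vₚ/vₐ = (8.39555 × 10^11) / (5.96455 × 10^10) = 14.0757

Final answer: vₚ/vₐ = 14.08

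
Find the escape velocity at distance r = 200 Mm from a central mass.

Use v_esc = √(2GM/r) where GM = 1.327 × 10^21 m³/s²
r = 200 Mm = 2 × 10^8 m
GM = 1.327 × 10^21 m³/s²
2GM/r = 2 × (1.327 × 10^21) / (2 × 10^8) = 1.327 × 10^13 m²/s²
v_esc = √(2GM/r) = 3.6428 × 10^6 m/s ≈ 3643 km/s

Final answer: 3643 km/s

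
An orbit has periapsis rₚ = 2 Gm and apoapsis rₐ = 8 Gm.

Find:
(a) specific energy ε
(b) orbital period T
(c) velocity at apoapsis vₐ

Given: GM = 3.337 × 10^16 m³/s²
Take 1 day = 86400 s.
rₚ = 2 Gm = 2 × 10^9 m
rₐ = 8 Gm = 8 × 10^9 m
GM = 3.337 × 10^16 m³/s²
a = (rₚ + rₐ)/2 = 5 × 10^9 m
e = (rₐ − rₚ)/(rₐ + rₚ) = (6 × 10^9) / (1 × 10^10) = 0.6
(a) 2a = 1 × 10^10 m;  ε = −GM/(2a) = -3.337 × 10^6 J/kg ≈ -3.337 MJ/kg
(b) a³ = 1.25 × 10^29 m³;  T = 2π √(a³/GM) = 2π × 1.93543 × 10^6 s = 1.21606 × 10^7 s ≈ 140.7 days
(c) vₐ² = GM (2/rₐ − 1/a) = 3.337 × 10^16 × (2.5 × 10^-10 − 2 × 10^-10) = 1.6685 × 10^6 m²/s²;  vₐ = 1291.7 m/s ≈ 1.292 km/s

Final answer:
(a) specific energy ε = -3.337 MJ/kg
(b) orbital period T = 140.7 days
(c) velocity at apoapsis vₐ = 1.292 km/s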